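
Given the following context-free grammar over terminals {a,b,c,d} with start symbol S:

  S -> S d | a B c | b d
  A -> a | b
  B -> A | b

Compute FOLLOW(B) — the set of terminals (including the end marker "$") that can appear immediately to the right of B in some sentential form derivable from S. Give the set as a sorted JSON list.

FIRST iteration:
round 1:
  A via A→a: +{a}
  A via A→b: +{b}
  B via B→A: +{a,b}
  S via S→a B c: +{a}
  S via S→b d: +{b}
  S: {a,b}  A: {a,b}  B: {a,b}
round 2: (stable)
  S: {a,b}  A: {a,b}  B: {a,b}

FOLLOW iteration:
FOLLOW(S) := {$}
pass 1:
  S→S d: FOLLOW(S) ⊇ FIRST(d) = {d}; new: +{d}
  S→a B c: FOLLOW(B) ⊇ FIRST(c) = {c}; new: +{c}
  FOLLOW(S)={$,d}  FOLLOW(A)={}  FOLLOW(B)={c}
pass 2:
  B→A: FOLLOW(A) ⊇ FOLLOW(B) ⊇ {c}; new: +{c}
  FOLLOW(S)={$,d}  FOLLOW(A)={c}  FOLLOW(B)={c}
pass 3: done
  FOLLOW(S)={$,d}  FOLLOW(A)={c}  FOLLOW(B)={c}

FOLLOW(B) = ["c"]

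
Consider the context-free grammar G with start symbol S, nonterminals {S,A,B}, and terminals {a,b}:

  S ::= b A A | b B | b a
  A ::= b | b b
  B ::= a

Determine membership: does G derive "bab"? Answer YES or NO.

Convert to CNF:
  S -> T0 B | T0 T1 | T0 X2
  A -> T0 T0 | b
  B -> a
  T0 -> b
  T1 -> a
  X2 -> A A

Fill CYK table bottom-up:
  [0..0]={A,T0}  "b"  orig:{A}
  [1..1]={B,T1}  "a"  orig:{B}
  [2..2]={A,T0}  "b"  orig:{A}
  [0..1]={S}  "ba"
  [1..2]=∅  "ab"
  [0..2]=∅  "bab"

S ∉ T[0,2] ⇒ NO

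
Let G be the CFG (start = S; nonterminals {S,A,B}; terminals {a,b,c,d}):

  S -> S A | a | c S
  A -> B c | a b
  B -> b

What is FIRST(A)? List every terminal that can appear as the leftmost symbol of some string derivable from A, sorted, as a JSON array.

FIRST iteration:
pass 1:
  A via A→a b: +{a}
  B via B→b: +{b}
  S via S→a: +{a}
  S via S→c S: +{c}
  S: {a,c}  A: {a}  B: {b}
pass 2:
  A via A→B c: +{b}
  S: {a,c}  A: {a,b}  B: {b}
pass 3: (no change)
  S: {a,c}  A: {a,b}  B: {b}

FIRST(A) = ["a", "b"]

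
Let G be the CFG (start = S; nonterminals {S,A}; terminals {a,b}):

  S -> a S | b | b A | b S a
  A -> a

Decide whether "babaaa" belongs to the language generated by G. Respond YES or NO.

Convert to CNF:
  S -> T0 S | T1 A | T1 X2 | b
  A -> a
  T0 -> a
  T1 -> b
  X2 -> S T0

Fill CYK table bottom-up:
  cell(0,0) b: {S,T1}  orig:{S}
  cell(1,1) a: {A,T0}  orig:{A}
  cell(2,2) b: {S,T1}  orig:{S}
  cell(3,3) a: {A,T0}  orig:{A}
  cell(4,4) a: {A,T0}  orig:{A}
  cell(5,5) a: {A,T0}  orig:{A}
  cell(0,1) ba: {S,X2}  orig:{S}
  cell(1,2) ab: {S}
  cell(2,3) ba: {S,X2}  orig:{S}
  cell(3,4) aa: ∅
  cell(4,5) aa: ∅
  cell(0,2) bab: ∅
  cell(1,3) aba: {S,X2}  orig:{S}
  cell(2,4) baa: {X2}  orig:{}
  cell(3,5) aaa: ∅
  cell(0,3) baba: {S}
  cell(1,4) abaa: {X2}  orig:{}
  cell(2,5) baaa: ∅
  cell(0,4) babaa: {S,X2}  orig:{S}
  cell(1,5) abaaa: ∅
  cell(0,5) babaaa: {X2}  orig:{}

S ∉ T[0,5] ⇒ NO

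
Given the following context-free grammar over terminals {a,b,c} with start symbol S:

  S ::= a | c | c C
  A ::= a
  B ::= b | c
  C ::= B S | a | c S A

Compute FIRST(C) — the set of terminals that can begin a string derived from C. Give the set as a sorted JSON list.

Compute FIRST by fixpoint:
pass 1:
  A via A→a: +{a}
  B via B→b: +{b}
  B via B→c: +{c}
  C via C→B S: +{b,c}
  C via C→a: +{a}
  S via S→a: +{a}
  S via S→c: +{c}
  S: {a,c}  A: {a}  B: {b,c}  C: {a,b,c}
pass 2: (no change)
  S: {a,c}  A: {a}  B: {b,c}  C: {a,b,c}

FIRST(C) = ["a", "b", "c"]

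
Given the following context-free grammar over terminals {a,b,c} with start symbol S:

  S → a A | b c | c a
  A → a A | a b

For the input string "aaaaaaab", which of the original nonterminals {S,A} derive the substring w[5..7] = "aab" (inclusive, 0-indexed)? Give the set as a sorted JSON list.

Convert to CNF:
  S -> T0 A | T1 T2 | T2 T0
  A -> T0 A | T0 T1
  T0 -> a
  T1 -> b
  T2 -> c

CYK table (by increasing span) — only the sub-triangle for w[5..7]:
  cell(5,5) a: {T0}  orig:{}
  cell(6,6) a: {T0}  orig:{}
  cell(7,7) b: {T1}  orig:{}
  cell(5,6) aa: ∅
  cell(6,7) ab: {A}
  cell(5,7) aab: {A,S}

Original NTs in T[5,7] deriving "aab": ["A", "S"]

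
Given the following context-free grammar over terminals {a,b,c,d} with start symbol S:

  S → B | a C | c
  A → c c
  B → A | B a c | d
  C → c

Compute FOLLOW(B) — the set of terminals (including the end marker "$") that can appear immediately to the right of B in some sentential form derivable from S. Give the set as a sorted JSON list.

FIRST iteration:
iter 1:
  A via A→c c: +{c}
  B via B→A: +{c}
  B via B→d: +{d}
  C via C→c: +{c}
  S via S→B: +{c,d}
  S via S→a C: +{a}
  S: {a,c,d}  A: {c}  B: {c,d}  C: {c}
iter 2: (no change)
  S: {a,c,d}  A: {c}  B: {c,d}  C: {c}

Compute FOLLOW by fixpoint:
seed FOLLOW(S) with $
iter 1:
  B→B a c: FOLLOW(B) ⊇ FIRST(a) = {a}; new: +{a}
  S→B: FOLLOW(B) ⊇ FOLLOW(S) ⊇ {$}; new: +{$}
  S→a C: FOLLOW(C) ⊇ FOLLOW(S) ⊇ {$}; new: +{$}
  S: {$}  A: {}  B: {$,a}  C: {$}
iter 2:
  B→A: FOLLOW(A) ⊇ FOLLOW(B) ⊇ {$,a}; new: +{$,a}
  S: {$}  A: {$,a}  B: {$,a}  C: {$}
iter 3: — fixpoint
  S: {$}  A: {$,a}  B: {$,a}  C: {$}

FOLLOW(B) = ["$", "a"]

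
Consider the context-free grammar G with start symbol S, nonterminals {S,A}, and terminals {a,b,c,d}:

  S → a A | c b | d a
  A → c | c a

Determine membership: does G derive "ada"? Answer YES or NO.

Convert to CNF:
  S -> T0 T2 | T1 A | T3 T1
  A -> T0 T1 | c
  T0 -> c
  T1 -> a
  T2 -> b
  T3 -> d

Fill CYK table bottom-up:
  [0..0]={T1}  "a"  orig:{}
  [1..1]={T3}  "d"  orig:{}
  [2..2]={T1}  "a"  orig:{}
  [0..1]=∅  "ad"
  [1..2]={S}  "da"
  [0..2]=∅  "ada"

S ∉ T[0,2] ⇒ NO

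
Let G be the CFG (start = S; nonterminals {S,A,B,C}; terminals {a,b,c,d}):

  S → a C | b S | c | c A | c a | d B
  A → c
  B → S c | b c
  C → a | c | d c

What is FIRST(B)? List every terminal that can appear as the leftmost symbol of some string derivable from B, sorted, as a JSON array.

FIRST iteration:
iter 1:
  A via A→c: +{c}
  B via B→b c: +{b}
  C via C→a: +{a}
  C via C→c: +{c}
  C via C→d c: +{d}
  S via S→a C: +{a}
  S via S→b S: +{b}
  S via S→c: +{c}
  S via S→d B: +{d}
  FIRST(S)={a,b,c,d}  FIRST(A)={c}  FIRST(B)={b}  FIRST(C)={a,c,d}
iter 2:
  B via B→S c: +{a,c,d}
  FIRST(S)={a,b,c,d}  FIRST(A)={c}  FIRST(B)={a,b,c,d}  FIRST(C)={a,c,d}
iter 3: (stable)
  FIRST(S)={a,b,c,d}  FIRST(A)={c}  FIRST(B)={a,b,c,d}  FIRST(C)={a,c,d}

FIRST(B) = ["a", "b", "c", "d"]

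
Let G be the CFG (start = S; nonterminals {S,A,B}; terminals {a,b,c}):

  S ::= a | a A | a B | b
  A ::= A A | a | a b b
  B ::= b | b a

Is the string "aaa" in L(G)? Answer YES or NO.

CNF form of G:
  S -> T0 A | T0 B | a | b
  A -> A A | T0 X2 | a
  B -> T1 T0 | b
  T0 -> a
  T1 -> b
  X2 -> T1 T1

CYK fill:
  cell(0,0) a: {A,S,T0}  orig:{A,S}
  cell(1,1) a: {A,S,T0}  orig:{A,S}
  cell(2,2) a: {A,S,T0}  orig:{A,S}
  cell(0,1) aa: {A,S}
  cell(1,2) aa: {A,S}
  cell(0,2) aaa: {A,S}

S ∈ T[0,2] ⇒ YES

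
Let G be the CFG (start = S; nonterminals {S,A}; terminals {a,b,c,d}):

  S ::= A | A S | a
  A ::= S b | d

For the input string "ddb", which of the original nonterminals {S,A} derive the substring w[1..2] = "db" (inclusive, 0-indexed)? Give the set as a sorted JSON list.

CNF form of G:
  S -> A S | S T0 | a | d
  A -> S T0 | d
  T0 -> b

CYK fill, restricted to cells inside w[1..2]:
  T[1,1] 'd' = {A,S}
  T[2,2] 'b' = {T0}  orig:{}
  T[1,2] 'db' = {A,S}

Original NTs in T[1,2] deriving "db": ["A", "S"]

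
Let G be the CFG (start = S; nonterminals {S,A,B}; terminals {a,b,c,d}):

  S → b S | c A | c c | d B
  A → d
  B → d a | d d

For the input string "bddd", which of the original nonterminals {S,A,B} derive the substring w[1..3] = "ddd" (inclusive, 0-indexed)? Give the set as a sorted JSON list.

Convert to CNF:
  S -> T0 B | T2 S | T3 A | T3 T3
  A -> d
  B -> T0 T0 | T0 T1
  T0 -> d
  T1 -> a
  T2 -> b
  T3 -> c

CYK fill, restricted to cells inside w[1..3]:
  T[1,1] 'd' = {A,T0}  orig:{A}
  T[2,2] 'd' = {A,T0}  orig:{A}
  T[3,3] 'd' = {A,T0}  orig:{A}
  T[1,2] 'dd' = {B}
  T[2,3] 'dd' = {B}
  T[1,3] 'ddd' = {S}

Original NTs in T[1,3] deriving "ddd": ["S"]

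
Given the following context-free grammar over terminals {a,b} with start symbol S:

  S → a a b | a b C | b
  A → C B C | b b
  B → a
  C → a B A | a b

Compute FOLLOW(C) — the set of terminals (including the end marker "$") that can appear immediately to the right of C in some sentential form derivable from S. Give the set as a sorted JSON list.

FIRST iteration:
round 1:
  A via A→b b: +{b}
  B via B→a: +{a}
  C via C→a B A: +{a}
  S via S→a a b: +{a}
  S via S→b: +{b}
  S: {a,b}  A: {b}  B: {a}  C: {a}
round 2:
  A via A→C B C: +{a}
  S: {a,b}  A: {a,b}  B: {a}  C: {a}
round 3: — fixpoint
  S: {a,b}  A: {a,b}  B: {a}  C: {a}

Compute FOLLOW by fixpoint:
seed FOLLOW(S) with $
iter 1:
  A→C B C: FOLLOW(C) ⊇ FIRST(B) = {a}; new: +{a}
  A→C B C: FOLLOW(B) ⊇ FIRST(C) = {a}; new: +{a}
  C→a B A: FOLLOW(B) ⊇ FIRST(A) = {a,b}; new: +{b}
  C→a B A: FOLLOW(A) ⊇ FOLLOW(C) ⊇ {a}; new: +{a}
  S→a b C: FOLLOW(C) ⊇ FOLLOW(S) ⊇ {$}; new: +{$}
  S: {$}  A: {a}  B: {a,b}  C: {$,a}
iter 2:
  C→a B A: FOLLOW(A) ⊇ FOLLOW(C) ⊇ {$,a}; new: +{$}
  S: {$}  A: {$,a}  B: {a,b}  C: {$,a}
iter 3: — fixpoint
  S: {$}  A: {$,a}  B: {a,b}  C: {$,a}

FOLLOW(C) = ["$", "a"]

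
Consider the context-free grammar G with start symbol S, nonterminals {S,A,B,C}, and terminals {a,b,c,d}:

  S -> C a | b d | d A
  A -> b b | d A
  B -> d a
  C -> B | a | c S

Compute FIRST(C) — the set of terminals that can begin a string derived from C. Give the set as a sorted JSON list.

FIRST iteration:
[1]
  A via A→b b: +{b}
  A via A→d A: +{d}
  B via B→d a: +{d}
  C via C→B: +{d}
  C via C→a: +{a}
  C via C→c S: +{c}
  S via S→C a: +{a,c,d}
  S via S→b d: +{b}
  FIRST[S]={a,b,c,d}  FIRST[A]={b,d}  FIRST[B]={d}  FIRST[C]={a,c,d}
[2] — fixpoint
  FIRST[S]={a,b,c,d}  FIRST[A]={b,d}  FIRST[B]={d}  FIRST[C]={a,c,d}

FIRST(C) = ["a", "c", "d"]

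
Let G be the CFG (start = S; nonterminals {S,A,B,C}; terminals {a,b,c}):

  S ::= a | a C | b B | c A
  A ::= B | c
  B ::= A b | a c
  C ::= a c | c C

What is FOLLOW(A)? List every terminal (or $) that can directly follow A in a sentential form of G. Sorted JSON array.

Compute FIRST by fixpoint:
[1]
  A via A→c: +{c}
  B via B→A b: +{c}
  B via B→a c: +{a}
  C via C→a c: +{a}
  C via C→c C: +{c}
  S via S→a: +{a}
  S via S→b B: +{b}
  S via S→c A: +{c}
  FIRST[S]={a,b,c}  FIRST[A]={c}  FIRST[B]={a,c}  FIRST[C]={a,c}
[2]
  A via A→B: +{a}
  FIRST[S]={a,b,c}  FIRST[A]={a,c}  FIRST[B]={a,c}  FIRST[C]={a,c}
[3] (stable)
  FIRST[S]={a,b,c}  FIRST[A]={a,c}  FIRST[B]={a,c}  FIRST[C]={a,c}

FOLLOW sets:
FOLLOW(S) := {$}
pass 1:
  B→A b: FOLLOW(A) ⊇ FIRST(b) = {b}; new: +{b}
  S→a C: FOLLOW(C) ⊇ FOLLOW(S) ⊇ {$}; new: +{$}
  S→b B: FOLLOW(B) ⊇ FOLLOW(S) ⊇ {$}; new: +{$}
  S→c A: FOLLOW(A) ⊇ FOLLOW(S) ⊇ {$}; new: +{$}
  FOLLOW(S)={$}  FOLLOW(A)={$,b}  FOLLOW(B)={$}  FOLLOW(C)={$}
pass 2:
  A→B: FOLLOW(B) ⊇ FOLLOW(A) ⊇ {$,b}; new: +{b}
  FOLLOW(S)={$}  FOLLOW(A)={$,b}  FOLLOW(B)={$,b}  FOLLOW(C)={$}
pass 3: done
  FOLLOW(S)={$}  FOLLOW(A)={$,b}  FOLLOW(B)={$,b}  FOLLOW(C)={$}

FOLLOW(A) = ["$", "b"]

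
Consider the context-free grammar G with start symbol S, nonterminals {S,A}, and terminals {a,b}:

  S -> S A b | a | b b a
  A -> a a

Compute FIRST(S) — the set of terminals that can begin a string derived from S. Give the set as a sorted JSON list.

FIRST iteration:
pass 1:
  A via A→a a: +{a}
  S via S→a: +{a}
  S via S→b b a: +{b}
  FIRST[S]={a,b}  FIRST[A]={a}
pass 2: (stable)
  FIRST[S]={a,b}  FIRST[A]={a}

FIRST(S) = ["a", "b"]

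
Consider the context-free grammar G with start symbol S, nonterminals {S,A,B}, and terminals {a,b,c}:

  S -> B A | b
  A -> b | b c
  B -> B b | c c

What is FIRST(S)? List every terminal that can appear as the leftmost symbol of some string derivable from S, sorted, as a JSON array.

FIRST iteration:
[1]
  A via A→b: +{b}
  B via B→c c: +{c}
  S via S→B A: +{c}
  S via S→b: +{b}
  FIRST[S]={b,c}  FIRST[A]={b}  FIRST[B]={c}
[2] (no change)
  FIRST[S]={b,c}  FIRST[A]={b}  FIRST[B]={c}

FIRST(S) = ["b", "c"]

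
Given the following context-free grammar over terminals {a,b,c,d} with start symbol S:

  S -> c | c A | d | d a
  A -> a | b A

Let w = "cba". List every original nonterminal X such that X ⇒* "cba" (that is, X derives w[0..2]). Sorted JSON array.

CNF form of G:
  S -> T1 A | T2 T3 | c | d
  A -> T0 A | a
  T0 -> b
  T1 -> c
  T2 -> d
  T3 -> a

Fill CYK table bottom-up — only the sub-triangle for w[0..2]:
  T[0,0] 'c' = {S,T1}  orig:{S}
  T[1,1] 'b' = {T0}  orig:{}
  T[2,2] 'a' = {A,T3}  orig:{A}
  T[0,1] 'cb' = ∅
  T[1,2] 'ba' = {A}
  T[0,2] 'cba' = {S}

Original NTs in T[0,2] deriving "cba": ["S"]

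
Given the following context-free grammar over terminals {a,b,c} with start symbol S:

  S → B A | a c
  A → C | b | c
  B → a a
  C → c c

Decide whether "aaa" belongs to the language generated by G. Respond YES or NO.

Convert to CNF:
  S -> B A | T1 T0
  A -> T0 T0 | b | c
  B -> T1 T1
  C -> T0 T0
  T0 -> c
  T1 -> a

CYK table (by increasing span):
  T[0,0] 'a' = {T1}  orig:{}
  T[1,1] 'a' = {T1}  orig:{}
  T[2,2] 'a' = {T1}  orig:{}
  T[0,1] 'aa' = {B}
  T[1,2] 'aa' = {B}
  T[0,2] 'aaa' = ∅

S ∉ T[0,2] ⇒ NO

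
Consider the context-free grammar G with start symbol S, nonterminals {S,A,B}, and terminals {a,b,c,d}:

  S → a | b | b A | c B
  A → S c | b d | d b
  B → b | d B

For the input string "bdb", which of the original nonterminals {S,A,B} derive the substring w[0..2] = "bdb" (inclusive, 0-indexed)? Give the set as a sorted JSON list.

CNF form of G:
  S -> T0 B | T1 A | a | b
  A -> S T0 | T1 T2 | T2 T1
  B -> T2 B | b
  T0 -> c
  T1 -> b
  T2 -> d

CYK fill — only the sub-triangle for w[0..2]:
  T[0,0] 'b' = {B,S,T1}  orig:{B,S}
  T[1,1] 'd' = {T2}  orig:{}
  T[2,2] 'b' = {B,S,T1}  orig:{B,S}
  T[0,1] 'bd' = {A}
  T[1,2] 'db' = {A,B}
  T[0,2] 'bdb' = {S}

Original NTs in T[0,2] deriving "bdb": ["S"]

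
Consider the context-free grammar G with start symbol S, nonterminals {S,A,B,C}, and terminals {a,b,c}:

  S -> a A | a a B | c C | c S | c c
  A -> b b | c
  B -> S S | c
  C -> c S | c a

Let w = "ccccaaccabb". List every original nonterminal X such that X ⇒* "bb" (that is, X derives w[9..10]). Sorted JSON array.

CNF form of G:
  S -> T1 C | T1 S | T1 T1 | T2 A | T2 X3
  A -> T0 T0 | c
  B -> S S | c
  C -> T1 S | T1 T2
  T0 -> b
  T1 -> c
  T2 -> a
  X3 -> T2 B

Fill CYK table bottom-up (cells [i..j] with 9 ≤ i ≤ j ≤ 10 only):
  cell(9,9) b: {T0}  orig:{}
  cell(10,10) b: {T0}  orig:{}
  cell(9,10) bb: {A}

Original NTs in T[9,10] deriving "bb": ["A"]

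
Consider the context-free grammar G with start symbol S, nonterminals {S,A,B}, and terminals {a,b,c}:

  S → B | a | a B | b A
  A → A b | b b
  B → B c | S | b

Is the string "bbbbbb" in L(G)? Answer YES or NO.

CNF form of G:
  S -> B T1 | T0 A | T2 B | a | b
  A -> A T0 | T0 T0
  B -> B T1 | T0 A | T2 B | a | b
  T0 -> b
  T1 -> c
  T2 -> a

CYK table (by increasing span):
  T[0,0] 'b' = {B,S,T0}  orig:{B,S}
  T[1,1] 'b' = {B,S,T0}  orig:{B,S}
  T[2,2] 'b' = {B,S,T0}  orig:{B,S}
  T[3,3] 'b' = {B,S,T0}  orig:{B,S}
  T[4,4] 'b' = {B,S,T0}  orig:{B,S}
  T[5,5] 'b' = {B,S,T0}  orig:{B,S}
  T[0,1] 'bb' = {A}
  T[1,2] 'bb' = {A}
  T[2,3] 'bb' = {A}
  T[3,4] 'bb' = {A}
  T[4,5] 'bb' = {A}
  T[0,2] 'bbb' = {A,B,S}
  T[1,3] 'bbb' = {A,B,S}
  T[2,4] 'bbb' = {A,B,S}
  T[3,5] 'bbb' = {A,B,S}
  T[0,3] 'bbbb' = {A,B,S}
  T[1,4] 'bbbb' = {A,B,S}
  T[2,5] 'bbbb' = {A,B,S}
  T[0,4] 'bbbbb' = {A,B,S}
  T[1,5] 'bbbbb' = {A,B,S}
  T[0,5] 'bbbbbb' = {A,B,S}

S ∈ T[0,5] ⇒ YES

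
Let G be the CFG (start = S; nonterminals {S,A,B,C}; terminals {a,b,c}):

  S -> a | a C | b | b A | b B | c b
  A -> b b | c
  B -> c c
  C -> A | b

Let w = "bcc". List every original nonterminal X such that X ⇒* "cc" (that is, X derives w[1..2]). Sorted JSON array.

Convert to CNF:
  S -> T0 A | T0 B | T1 T0 | T2 C | a | b
  A -> T0 T0 | c
  B -> T1 T1
  C -> T0 T0 | b | c
  T0 -> b
  T1 -> c
  T2 -> a

Fill CYK table bottom-up — only the sub-triangle for w[1..2]:
  cell(1,1) c: {A,C,T1}  orig:{A,C}
  cell(2,2) c: {A,C,T1}  orig:{A,C}
  cell(1,2) cc: {B}

Original NTs in T[1,2] deriving "cc": ["B"]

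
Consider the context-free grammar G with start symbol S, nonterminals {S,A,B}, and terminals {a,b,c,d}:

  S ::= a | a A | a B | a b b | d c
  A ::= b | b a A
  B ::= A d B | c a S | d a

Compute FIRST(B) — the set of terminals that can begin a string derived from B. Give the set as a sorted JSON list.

Compute FIRST by fixpoint:
[1]
  A via A→b: +{b}
  B via B→A d B: +{b}
  B via B→c a S: +{c}
  B via B→d a: +{d}
  S via S→a: +{a}
  S via S→d c: +{d}
  FIRST[S]={a,d}  FIRST[A]={b}  FIRST[B]={b,c,d}
[2] (no change)
  FIRST[S]={a,d}  FIRST[A]={b}  FIRST[B]={b,c,d}

FIRST(B) = ["b", "c", "d"]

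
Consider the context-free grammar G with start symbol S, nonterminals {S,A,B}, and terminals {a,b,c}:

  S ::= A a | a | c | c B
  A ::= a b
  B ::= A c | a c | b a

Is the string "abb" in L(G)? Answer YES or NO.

Convert to CNF:
  S -> A T0 | T2 B | a | c
  A -> T0 T1
  B -> A T2 | T0 T2 | T1 T0
  T0 -> a
  T1 -> b
  T2 -> c

Fill CYK table bottom-up:
  cell(0,0) a: {S,T0}  orig:{S}
  cell(1,1) b: {T1}  orig:{}
  cell(2,2) b: {T1}  orig:{}
  cell(0,1) ab: {A}
  cell(1,2) bb: ∅
  cell(0,2) abb: ∅

S ∉ T[0,2] ⇒ NO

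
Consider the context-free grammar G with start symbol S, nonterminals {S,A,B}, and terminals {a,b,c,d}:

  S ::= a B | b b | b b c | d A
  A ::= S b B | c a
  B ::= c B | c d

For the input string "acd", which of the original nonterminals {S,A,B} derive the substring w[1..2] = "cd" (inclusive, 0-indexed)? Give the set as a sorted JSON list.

Convert to CNF:
  S -> T0 T0 | T0 X5 | T2 B | T3 A
  A -> S X4 | T1 T2
  B -> T1 B | T1 T3
  T0 -> b
  T1 -> c
  T2 -> a
  T3 -> d
  X4 -> T0 B
  X5 -> T0 T1

CYK fill, restricted to cells inside w[1..2]:
  cell(1,1) c: {T1}  orig:{}
  cell(2,2) d: {T3}  orig:{}
  cell(1,2) cd: {B}

Original NTs in T[1,2] deriving "cd": ["B"]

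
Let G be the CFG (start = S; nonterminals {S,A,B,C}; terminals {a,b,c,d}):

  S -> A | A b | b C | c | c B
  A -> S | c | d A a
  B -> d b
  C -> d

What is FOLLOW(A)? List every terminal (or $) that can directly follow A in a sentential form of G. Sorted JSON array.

FIRST iteration:
round 1:
  A via A→c: +{c}
  A via A→d A a: +{d}
  B via B→d b: +{d}
  C via C→d: +{d}
  S via S→A: +{c,d}
  S via S→b C: +{b}
  FIRST[S]={b,c,d}  FIRST[A]={c,d}  FIRST[B]={d}  FIRST[C]={d}
round 2:
  A via A→S: +{b}
  FIRST[S]={b,c,d}  FIRST[A]={b,c,d}  FIRST[B]={d}  FIRST[C]={d}
round 3: (no change)
  FIRST[S]={b,c,d}  FIRST[A]={b,c,d}  FIRST[B]={d}  FIRST[C]={d}

Compute FOLLOW by fixpoint:
initialize: $ ∈ FOLLOW(S)
round 1:
  A→d A a: FOLLOW(A) ⊇ FIRST(a) = {a}; new: +{a}
  S→A: FOLLOW(A) ⊇ FOLLOW(S) ⊇ {$}; new: +{$}
  S→A b: FOLLOW(A) ⊇ FIRST(b) = {b}; new: +{b}
  S→b C: FOLLOW(C) ⊇ FOLLOW(S) ⊇ {$}; new: +{$}
  S→c B: FOLLOW(B) ⊇ FOLLOW(S) ⊇ {$}; new: +{$}
  S: {$}  A: {$,a,b}  B: {$}  C: {$}
round 2:
  A→S: FOLLOW(S) ⊇ FOLLOW(A) ⊇ {$,a,b}; new: +{a,b}
  S→b C: FOLLOW(C) ⊇ FOLLOW(S) ⊇ {$,a,b}; new: +{a,b}
  S→c B: FOLLOW(B) ⊇ FOLLOW(S) ⊇ {$,a,b}; new: +{a,b}
  S: {$,a,b}  A: {$,a,b}  B: {$,a,b}  C: {$,a,b}
round 3: (stable)
  S: {$,a,b}  A: {$,a,b}  B: {$,a,b}  C: {$,a,b}

FOLLOW(A) = ["$", "a", "b"]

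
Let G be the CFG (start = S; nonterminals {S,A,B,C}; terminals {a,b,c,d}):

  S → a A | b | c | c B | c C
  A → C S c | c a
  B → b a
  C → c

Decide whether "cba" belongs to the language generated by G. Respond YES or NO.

Convert to CNF:
  S -> T0 B | T0 C | T1 A | b | c
  A -> C X3 | T0 T1
  B -> T2 T1
  C -> c
  T0 -> c
  T1 -> a
  T2 -> b
  X3 -> S T0

Fill CYK table bottom-up:
  T[0,0] 'c' = {C,S,T0}  orig:{C,S}
  T[1,1] 'b' = {S,T2}  orig:{S}
  T[2,2] 'a' = {T1}  orig:{}
  T[0,1] 'cb' = ∅
  T[1,2] 'ba' = {B}
  T[0,2] 'cba' = {S}

S ∈ T[0,2] ⇒ YES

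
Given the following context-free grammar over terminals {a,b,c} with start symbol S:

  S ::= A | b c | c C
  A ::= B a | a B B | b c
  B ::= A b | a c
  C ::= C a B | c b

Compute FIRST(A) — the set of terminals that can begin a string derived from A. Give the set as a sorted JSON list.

Compute FIRST by fixpoint:
pass 1:
  A via A→a B B: +{a}
  A via A→b c: +{b}
  B via B→A b: +{a,b}
  C via C→c b: +{c}
  S via S→A: +{a,b}
  S via S→c C: +{c}
  FIRST(S)={a,b,c}  FIRST(A)={a,b}  FIRST(B)={a,b}  FIRST(C)={c}
pass 2: (stable)
  FIRST(S)={a,b,c}  FIRST(A)={a,b}  FIRST(B)={a,b}  FIRST(C)={c}

FIRST(A) = ["a", "b"]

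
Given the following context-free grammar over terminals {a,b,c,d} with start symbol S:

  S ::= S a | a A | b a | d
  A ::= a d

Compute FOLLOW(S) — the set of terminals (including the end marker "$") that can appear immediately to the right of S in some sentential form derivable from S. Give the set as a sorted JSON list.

FIRST iteration:
[1]
  A via A→a d: +{a}
  S via S→a A: +{a}
  S via S→b a: +{b}
  S via S→d: +{d}
  S: {a,b,d}  A: {a}
[2] — fixpoint
  S: {a,b,d}  A: {a}

Compute FOLLOW by fixpoint:
FOLLOW(S) := {$}
[1]
  S→S a: FOLLOW(S) ⊇ FIRST(a) = {a}; new: +{a}
  S→a A: FOLLOW(A) ⊇ FOLLOW(S) ⊇ {$,a}; new: +{$,a}
  S: {$,a}  A: {$,a}
[2] — fixpoint
  S: {$,a}  A: {$,a}

FOLLOW(S) = ["$", "a"]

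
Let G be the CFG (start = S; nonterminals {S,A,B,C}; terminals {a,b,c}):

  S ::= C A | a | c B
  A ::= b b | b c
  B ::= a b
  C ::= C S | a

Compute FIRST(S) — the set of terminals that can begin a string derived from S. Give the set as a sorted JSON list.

FIRST sets, iterate to fixpoint:
[1]
  A via A→b b: +{b}
  B via B→a b: +{a}
  C via C→a: +{a}
  S via S→C A: +{a}
  S via S→c B: +{c}
  FIRST(S)={a,c}  FIRST(A)={b}  FIRST(B)={a}  FIRST(C)={a}
[2] done
  FIRST(S)={a,c}  FIRST(A)={b}  FIRST(B)={a}  FIRST(C)={a}

FIRST(S) = ["a", "c"]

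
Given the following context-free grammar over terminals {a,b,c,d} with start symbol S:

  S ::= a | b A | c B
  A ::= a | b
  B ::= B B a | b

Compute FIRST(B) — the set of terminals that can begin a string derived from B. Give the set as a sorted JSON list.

FIRST sets, iterate to fixpoint:
pass 1:
  A via A→a: +{a}
  A via A→b: +{b}
  B via B→b: +{b}
  S via S→a: +{a}
  S via S→b A: +{b}
  S via S→c B: +{c}
  S: {a,b,c}  A: {a,b}  B: {b}
pass 2: (no change)
  S: {a,b,c}  A: {a,b}  B: {b}

FIRST(B) = ["b"]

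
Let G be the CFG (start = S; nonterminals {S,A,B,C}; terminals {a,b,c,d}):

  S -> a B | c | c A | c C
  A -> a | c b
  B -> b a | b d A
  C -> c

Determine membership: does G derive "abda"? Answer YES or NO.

CNF form of G:
  S -> T0 A | T0 C | T2 B | c
  A -> T0 T1 | a
  B -> T1 T2 | T1 X4
  C -> c
  T0 -> c
  T1 -> b
  T2 -> a
  T3 -> d
  X4 -> T3 A

CYK table (by increasing span):
  T[0,0] 'a' = {A,T2}  orig:{A}
  T[1,1] 'b' = {T1}  orig:{}
  T[2,2] 'd' = {T3}  orig:{}
  T[3,3] 'a' = {A,T2}  orig:{A}
  T[0,1] 'ab' = ∅
  T[1,2] 'bd' = ∅
  T[2,3] 'da' = {X4}  orig:{}
  T[0,2] 'abd' = ∅
  T[1,3] 'bda' = {B}
  T[0,3] 'abda' = {S}

S ∈ T[0,3] ⇒ YES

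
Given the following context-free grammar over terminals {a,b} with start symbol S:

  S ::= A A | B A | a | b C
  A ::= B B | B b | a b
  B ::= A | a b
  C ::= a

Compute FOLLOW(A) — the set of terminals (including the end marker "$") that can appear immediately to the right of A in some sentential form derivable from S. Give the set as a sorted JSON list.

FIRST sets, iterate to fixpoint:
[1]
  A via A→a b: +{a}
  B via B→A: +{a}
  C via C→a: +{a}
  S via S→A A: +{a}
  S via S→b C: +{b}
  S: {a,b}  A: {a}  B: {a}  C: {a}
[2] — fixpoint
  S: {a,b}  A: {a}  B: {a}  C: {a}

FOLLOW sets:
seed FOLLOW(S) with $
[1]
  A→B B: FOLLOW(B) ⊇ FIRST(B) = {a}; new: +{a}
  A→B b: FOLLOW(B) ⊇ FIRST(b) = {b}; new: +{b}
  B→A: FOLLOW(A) ⊇ FOLLOW(B) ⊇ {a,b}; new: +{a,b}
  S→A A: FOLLOW(A) ⊇ FOLLOW(S) ⊇ {$}; new: +{$}
  S→b C: FOLLOW(C) ⊇ FOLLOW(S) ⊇ {$}; new: +{$}
  FOLLOW[S]={$}  FOLLOW[A]={$,a,b}  FOLLOW[B]={a,b}  FOLLOW[C]={$}
[2]
  A→B B: FOLLOW(B) ⊇ FOLLOW(A) ⊇ {$,a,b}; new: +{$}
  FOLLOW[S]={$}  FOLLOW[A]={$,a,b}  FOLLOW[B]={$,a,b}  FOLLOW[C]={$}
[3] (no change)
  FOLLOW[S]={$}  FOLLOW[A]={$,a,b}  FOLLOW[B]={$,a,b}  FOLLOW[C]={$}

FOLLOW(A) = ["$", "a", "b"]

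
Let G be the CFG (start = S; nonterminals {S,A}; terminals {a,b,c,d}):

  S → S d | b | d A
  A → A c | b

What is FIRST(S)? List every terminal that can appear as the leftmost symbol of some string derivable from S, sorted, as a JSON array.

FIRST sets, iterate to fixpoint:
pass 1:
  A via A→b: +{b}
  S via S→b: +{b}
  S via S→d A: +{d}
  FIRST[S]={b,d}  FIRST[A]={b}
pass 2: (no change)
  FIRST[S]={b,d}  FIRST[A]={b}

FIRST(S) = ["b", "d"]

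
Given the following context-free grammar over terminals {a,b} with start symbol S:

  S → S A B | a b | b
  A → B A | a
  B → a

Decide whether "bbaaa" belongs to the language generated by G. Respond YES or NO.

CNF form of G:
  S -> S X2 | T0 T1 | b
  A -> B A | a
  B -> a
  T0 -> a
  T1 -> b
  X2 -> A B

CYK fill:
  T[0,0] 'b' = {S,T1}  orig:{S}
  T[1,1] 'b' = {S,T1}  orig:{S}
  T[2,2] 'a' = {A,B,T0}  orig:{A,B}
  T[3,3] 'a' = {A,B,T0}  orig:{A,B}
  T[4,4] 'a' = {A,B,T0}  orig:{A,B}
  T[0,1] 'bb' = ∅
  T[1,2] 'ba' = ∅
  T[2,3] 'aa' = {A,X2}  orig:{A}
  T[3,4] 'aa' = {A,X2}  orig:{A}
  T[0,2] 'bba' = ∅
  T[1,3] 'baa' = {S}
  T[2,4] 'aaa' = {A,X2}  orig:{A}
  T[0,3] 'bbaa' = ∅
  T[1,4] 'baaa' = {S}
  T[0,4] 'bbaaa' = ∅

S ∉ T[0,4] ⇒ NO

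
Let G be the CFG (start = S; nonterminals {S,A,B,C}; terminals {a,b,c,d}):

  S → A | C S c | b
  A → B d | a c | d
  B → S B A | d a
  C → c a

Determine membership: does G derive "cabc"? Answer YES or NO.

Convert to CNF:
  S -> B T0 | C X4 | T1 T2 | b | d
  A -> B T0 | T1 T2 | d
  B -> S X3 | T0 T1
  C -> T2 T1
  T0 -> d
  T1 -> a
  T2 -> c
  X3 -> B A
  X4 -> S T2

Fill CYK table bottom-up:
  cell(0,0) c: {T2}  orig:{}
  cell(1,1) a: {T1}  orig:{}
  cell(2,2) b: {S}
  cell(3,3) c: {T2}  orig:{}
  cell(0,1) ca: {C}
  cell(1,2) ab: ∅
  cell(2,3) bc: {X4}  orig:{}
  cell(0,2) cab: ∅
  cell(1,3) abc: ∅
  cell(0,3) cabc: {S}

S ∈ T[0,3] ⇒ YES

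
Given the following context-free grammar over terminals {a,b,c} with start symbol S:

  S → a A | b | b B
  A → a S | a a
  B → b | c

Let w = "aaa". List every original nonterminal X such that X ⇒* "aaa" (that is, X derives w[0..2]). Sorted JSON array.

Convert to CNF:
  S -> T0 A | T1 B | b
  A -> T0 S | T0 T0
  B -> b | c
  T0 -> a
  T1 -> b

CYK fill — only the sub-triangle for w[0..2]:
  T[0,0] 'a' = {T0}  orig:{}
  T[1,1] 'a' = {T0}  orig:{}
  T[2,2] 'a' = {T0}  orig:{}
  T[0,1] 'aa' = {A}
  T[1,2] 'aa' = {A}
  T[0,2] 'aaa' = {S}

Original NTs in T[0,2] deriving "aaa": ["S"]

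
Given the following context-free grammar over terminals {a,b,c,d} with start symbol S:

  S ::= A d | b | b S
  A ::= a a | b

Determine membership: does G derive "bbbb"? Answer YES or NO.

CNF form of G:
  S -> A T1 | T2 S | b
  A -> T0 T0 | b
  T0 -> a
  T1 -> d
  T2 -> b

Fill CYK table bottom-up:
  T[0,0] 'b' = {A,S,T2}  orig:{A,S}
  T[1,1] 'b' = {A,S,T2}  orig:{A,S}
  T[2,2] 'b' = {A,S,T2}  orig:{A,S}
  T[3,3] 'b' = {A,S,T2}  orig:{A,S}
  T[0,1] 'bb' = {S}
  T[1,2] 'bb' = {S}
  T[2,3] 'bb' = {S}
  T[0,2] 'bbb' = {S}
  T[1,3] 'bbb' = {S}
  T[0,3] 'bbbb' = {S}

S ∈ T[0,3] ⇒ YES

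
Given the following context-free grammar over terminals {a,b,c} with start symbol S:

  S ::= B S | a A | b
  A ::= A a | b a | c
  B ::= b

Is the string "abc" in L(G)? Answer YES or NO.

CNF form of G:
  S -> B S | T0 A | b
  A -> A T0 | T1 T0 | c
  B -> b
  T0 -> a
  T1 -> b

CYK fill:
  cell(0,0) a: {T0}  orig:{}
  cell(1,1) b: {B,S,T1}  orig:{B,S}
  cell(2,2) c: {A}
  cell(0,1) ab: ∅
  cell(1,2) bc: ∅
  cell(0,2) abc: ∅

S ∉ T[0,2] ⇒ NO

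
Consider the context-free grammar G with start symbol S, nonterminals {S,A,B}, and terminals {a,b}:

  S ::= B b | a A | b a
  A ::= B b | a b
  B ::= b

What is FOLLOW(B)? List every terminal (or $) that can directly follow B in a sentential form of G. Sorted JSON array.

FIRST sets, iterate to fixpoint:
round 1:
  A via A→a b: +{a}
  B via B→b: +{b}
  S via S→B b: +{b}
  S via S→a A: +{a}
  FIRST(S)={a,b}  FIRST(A)={a}  FIRST(B)={b}
round 2:
  A via A→B b: +{b}
  FIRST(S)={a,b}  FIRST(A)={a,b}  FIRST(B)={b}
round 3: done
  FIRST(S)={a,b}  FIRST(A)={a,b}  FIRST(B)={b}

FOLLOW iteration:
seed FOLLOW(S) with $
[1]
  A→B b: FOLLOW(B) ⊇ FIRST(b) = {b}; new: +{b}
  S→a A: FOLLOW(A) ⊇ FOLLOW(S) ⊇ {$}; new: +{$}
  S: {$}  A: {$}  B: {b}
[2] done
  S: {$}  A: {$}  B: {b}

FOLLOW(B) = ["b"]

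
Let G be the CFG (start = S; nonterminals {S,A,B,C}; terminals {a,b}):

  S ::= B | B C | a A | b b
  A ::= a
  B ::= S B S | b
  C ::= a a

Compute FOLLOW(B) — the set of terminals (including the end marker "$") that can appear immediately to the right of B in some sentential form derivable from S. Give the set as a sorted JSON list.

Compute FIRST by fixpoint:
round 1:
  A via A→a: +{a}
  B via B→b: +{b}
  C via C→a a: +{a}
  S via S→B: +{b}
  S via S→a A: +{a}
  FIRST(S)={a,b}  FIRST(A)={a}  FIRST(B)={b}  FIRST(C)={a}
round 2:
  B via B→S B S: +{a}
  FIRST(S)={a,b}  FIRST(A)={a}  FIRST(B)={a,b}  FIRST(C)={a}
round 3: done
  FIRST(S)={a,b}  FIRST(A)={a}  FIRST(B)={a,b}  FIRST(C)={a}

FOLLOW iteration:
seed FOLLOW(S) with $
[1]
  B→S B S: FOLLOW(S) ⊇ FIRST(B) = {a,b}; new: +{a,b}
  B→S B S: FOLLOW(B) ⊇ FIRST(S) = {a,b}; new: +{a,b}
  S→B: FOLLOW(B) ⊇ FOLLOW(S) ⊇ {$,a,b}; new: +{$}
  S→B C: FOLLOW(C) ⊇ FOLLOW(S) ⊇ {$,a,b}; new: +{$,a,b}
  S→a A: FOLLOW(A) ⊇ FOLLOW(S) ⊇ {$,a,b}; new: +{$,a,b}
  S: {$,a,b}  A: {$,a,b}  B: {$,a,b}  C: {$,a,b}
[2] — fixpoint
  S: {$,a,b}  A: {$,a,b}  B: {$,a,b}  C: {$,a,b}

FOLLOW(B) = ["$", "a", "b"]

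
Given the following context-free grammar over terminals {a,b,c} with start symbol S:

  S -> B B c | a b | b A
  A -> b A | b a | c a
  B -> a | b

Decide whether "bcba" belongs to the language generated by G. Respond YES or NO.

CNF form of G:
  S -> B X3 | T0 A | T1 T0
  A -> T0 A | T0 T1 | T2 T1
  B -> a | b
  T0 -> b
  T1 -> a
  T2 -> c
  X3 -> B T2

CYK table (by increasing span):
  T[0,0] 'b' = {B,T0}  orig:{B}
  T[1,1] 'c' = {T2}  orig:{}
  T[2,2] 'b' = {B,T0}  orig:{B}
  T[3,3] 'a' = {B,T1}  orig:{B}
  T[0,1] 'bc' = {X3}  orig:{}
  T[1,2] 'cb' = ∅
  T[2,3] 'ba' = {A}
  T[0,2] 'bcb' = ∅
  T[1,3] 'cba' = ∅
  T[0,3] 'bcba' = ∅

S ∉ T[0,3] ⇒ NO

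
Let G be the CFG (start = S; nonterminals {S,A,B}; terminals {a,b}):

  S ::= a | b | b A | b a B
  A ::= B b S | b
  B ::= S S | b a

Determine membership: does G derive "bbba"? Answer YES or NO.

CNF form of G:
  S -> T0 A | T0 X3 | a | b
  A -> B X2 | b
  B -> S S | T0 T1
  T0 -> b
  T1 -> a
  X2 -> T0 S
  X3 -> T1 B

CYK table (by increasing span):
  T[0,0] 'b' = {A,S,T0}  orig:{A,S}
  T[1,1] 'b' = {A,S,T0}  orig:{A,S}
  T[2,2] 'b' = {A,S,T0}  orig:{A,S}
  T[3,3] 'a' = {S,T1}  orig:{S}
  T[0,1] 'bb' = {B,S,X2}  orig:{B,S}
  T[1,2] 'bb' = {B,S,X2}  orig:{B,S}
  T[2,3] 'ba' = {B,X2}  orig:{B}
  T[0,2] 'bbb' = {B,X2}  orig:{B}
  T[1,3] 'bba' = {B}
  T[0,3] 'bbba' = {A}

S ∉ T[0,3] ⇒ NO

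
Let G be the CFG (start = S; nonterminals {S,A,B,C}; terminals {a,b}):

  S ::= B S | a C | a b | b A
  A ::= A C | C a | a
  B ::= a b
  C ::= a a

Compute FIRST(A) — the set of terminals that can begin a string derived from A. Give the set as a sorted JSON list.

Compute FIRST by fixpoint:
[1]
  A via A→a: +{a}
  B via B→a b: +{a}
  C via C→a a: +{a}
  S via S→B S: +{a}
  S via S→b A: +{b}
  S: {a,b}  A: {a}  B: {a}  C: {a}
[2] (stable)
  S: {a,b}  A: {a}  B: {a}  C: {a}

FIRST(A) = ["a"]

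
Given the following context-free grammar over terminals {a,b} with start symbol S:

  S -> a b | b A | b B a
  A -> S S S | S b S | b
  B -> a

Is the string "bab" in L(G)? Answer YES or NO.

Convert to CNF:
  S -> T0 A | T0 X4 | T1 T0
  A -> S X2 | S X3 | b
  B -> a
  T0 -> b
  T1 -> a
  X2 -> S S
  X3 -> T0 S
  X4 -> B T1

Fill CYK table bottom-up:
  T[0,0] 'b' = {A,T0}  orig:{A}
  T[1,1] 'a' = {B,T1}  orig:{B}
  T[2,2] 'b' = {A,T0}  orig:{A}
  T[0,1] 'ba' = ∅
  T[1,2] 'ab' = {S}
  T[0,2] 'bab' = {X3}  orig:{}

S ∉ T[0,2] ⇒ NO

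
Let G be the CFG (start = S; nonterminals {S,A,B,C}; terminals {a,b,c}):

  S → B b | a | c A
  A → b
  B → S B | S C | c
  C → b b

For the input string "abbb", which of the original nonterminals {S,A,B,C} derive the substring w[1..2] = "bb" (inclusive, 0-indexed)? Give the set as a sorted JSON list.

CNF form of G:
  S -> B T0 | T1 A | a
  A -> b
  B -> S B | S C | c
  C -> T0 T0
  T0 -> b
  T1 -> c

Fill CYK table bottom-up — only the sub-triangle for w[1..2]:
  [1..1]={A,T0}  "b"  orig:{A}
  [2..2]={A,T0}  "b"  orig:{A}
  [1..2]={C}  "bb"

Original NTs in T[1,2] deriving "bb": ["C"]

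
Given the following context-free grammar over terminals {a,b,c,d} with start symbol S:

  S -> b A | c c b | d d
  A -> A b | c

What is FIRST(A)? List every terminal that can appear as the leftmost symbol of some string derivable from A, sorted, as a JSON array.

FIRST iteration:
iter 1:
  A via A→c: +{c}
  S via S→b A: +{b}
  S via S→c c b: +{c}
  S via S→d d: +{d}
  S: {b,c,d}  A: {c}
iter 2: done
  S: {b,c,d}  A: {c}

FIRST(A) = ["c"]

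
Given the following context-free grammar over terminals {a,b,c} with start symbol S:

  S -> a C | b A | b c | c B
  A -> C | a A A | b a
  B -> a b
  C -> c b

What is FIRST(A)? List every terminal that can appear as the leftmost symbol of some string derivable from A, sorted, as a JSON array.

Compute FIRST by fixpoint:
[1]
  A via A→a A A: +{a}
  A via A→b a: +{b}
  B via B→a b: +{a}
  C via C→c b: +{c}
  S via S→a C: +{a}
  S via S→b A: +{b}
  S via S→c B: +{c}
  FIRST[S]={a,b,c}  FIRST[A]={a,b}  FIRST[B]={a}  FIRST[C]={c}
[2]
  A via A→C: +{c}
  FIRST[S]={a,b,c}  FIRST[A]={a,b,c}  FIRST[B]={a}  FIRST[C]={c}
[3] (no change)
  FIRST[S]={a,b,c}  FIRST[A]={a,b,c}  FIRST[B]={a}  FIRST[C]={c}

FIRST(A) = ["a", "b", "c"]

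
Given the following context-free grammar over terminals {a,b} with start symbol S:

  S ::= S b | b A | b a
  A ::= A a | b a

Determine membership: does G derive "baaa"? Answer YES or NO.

CNF form of G:
  S -> S T1 | T1 A | T1 T0
  A -> A T0 | T1 T0
  T0 -> a
  T1 -> b

Fill CYK table bottom-up:
  cell(0,0) b: {T1}  orig:{}
  cell(1,1) a: {T0}  orig:{}
  cell(2,2) a: {T0}  orig:{}
  cell(3,3) a: {T0}  orig:{}
  cell(0,1) ba: {A,S}
  cell(1,2) aa: ∅
  cell(2,3) aa: ∅
  cell(0,2) baa: {A}
  cell(1,3) aaa: ∅
  cell(0,3) baaa: {A}

S ∉ T[0,3] ⇒ NO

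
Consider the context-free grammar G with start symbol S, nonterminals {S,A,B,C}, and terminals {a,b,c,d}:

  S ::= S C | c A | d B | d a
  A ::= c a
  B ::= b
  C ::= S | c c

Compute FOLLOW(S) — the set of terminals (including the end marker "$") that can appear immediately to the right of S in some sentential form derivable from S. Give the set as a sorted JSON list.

Compute FIRST by fixpoint:
[1]
  A via A→c a: +{c}
  B via B→b: +{b}
  C via C→c c: +{c}
  S via S→c A: +{c}
  S via S→d B: +{d}
  FIRST[S]={c,d}  FIRST[A]={c}  FIRST[B]={b}  FIRST[C]={c}
[2]
  C via C→S: +{d}
  FIRST[S]={c,d}  FIRST[A]={c}  FIRST[B]={b}  FIRST[C]={c,d}
[3] (no change)
  FIRST[S]={c,d}  FIRST[A]={c}  FIRST[B]={b}  FIRST[C]={c,d}

FOLLOW sets:
seed FOLLOW(S) with $
[1]
  S→S C: FOLLOW(S) ⊇ FIRST(C) = {c,d}; new: +{c,d}
  S→S C: FOLLOW(C) ⊇ FOLLOW(S) ⊇ {$,c,d}; new: +{$,c,d}
  S→c A: FOLLOW(A) ⊇ FOLLOW(S) ⊇ {$,c,d}; new: +{$,c,d}
  S→d B: FOLLOW(B) ⊇ FOLLOW(S) ⊇ {$,c,d}; new: +{$,c,d}
  FOLLOW(S)={$,c,d}  FOLLOW(A)={$,c,d}  FOLLOW(B)={$,c,d}  FOLLOW(C)={$,c,d}
[2] done
  FOLLOW(S)={$,c,d}  FOLLOW(A)={$,c,d}  FOLLOW(B)={$,c,d}  FOLLOW(C)={$,c,d}

FOLLOW(S) = ["$", "c", "d"]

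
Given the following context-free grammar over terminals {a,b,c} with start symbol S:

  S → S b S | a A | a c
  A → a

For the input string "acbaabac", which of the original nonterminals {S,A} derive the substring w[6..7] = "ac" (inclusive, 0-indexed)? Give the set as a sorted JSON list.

CNF form of G:
  S -> S X3 | T1 A | T1 T2
  A -> a
  T0 -> b
  T1 -> a
  T2 -> c
  X3 -> T0 S

Fill CYK table bottom-up, restricted to cells inside w[6..7]:
  T[6,6] 'a' = {A,T1}  orig:{A}
  T[7,7] 'c' = {T2}  orig:{}
  T[6,7] 'ac' = {S}

Original NTs in T[6,7] deriving "ac": ["S"]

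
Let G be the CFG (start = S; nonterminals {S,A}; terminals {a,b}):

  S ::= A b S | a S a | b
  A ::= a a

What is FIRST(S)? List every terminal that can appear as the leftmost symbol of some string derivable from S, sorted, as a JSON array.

Compute FIRST by fixpoint:
iter 1:
  A via A→a a: +{a}
  S via S→A b S: +{a}
  S via S→b: +{b}
  S: {a,b}  A: {a}
iter 2: (no change)
  S: {a,b}  A: {a}

FIRST(S) = ["a", "b"]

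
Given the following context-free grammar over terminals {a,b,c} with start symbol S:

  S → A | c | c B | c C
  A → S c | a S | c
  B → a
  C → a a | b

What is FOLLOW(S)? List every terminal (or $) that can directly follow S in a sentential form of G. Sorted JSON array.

FIRST iteration:
iter 1:
  A via A→a S: +{a}
  A via A→c: +{c}
  B via B→a: +{a}
  C via C→a a: +{a}
  C via C→b: +{b}
  S via S→A: +{a,c}
  S: {a,c}  A: {a,c}  B: {a}  C: {a,b}
iter 2: — fixpoint
  S: {a,c}  A: {a,c}  B: {a}  C: {a,b}

FOLLOW sets:
FOLLOW(S) := {$}
[1]
  A→S c: FOLLOW(S) ⊇ FIRST(c) = {c}; new: +{c}
  S→A: FOLLOW(A) ⊇ FOLLOW(S) ⊇ {$,c}; new: +{$,c}
  S→c B: FOLLOW(B) ⊇ FOLLOW(S) ⊇ {$,c}; new: +{$,c}
  S→c C: FOLLOW(C) ⊇ FOLLOW(S) ⊇ {$,c}; new: +{$,c}
  FOLLOW(S)={$,c}  FOLLOW(A)={$,c}  FOLLOW(B)={$,c}  FOLLOW(C)={$,c}
[2] (stable)
  FOLLOW(S)={$,c}  FOLLOW(A)={$,c}  FOLLOW(B)={$,c}  FOLLOW(C)={$,c}

FOLLOW(S) = ["$", "c"]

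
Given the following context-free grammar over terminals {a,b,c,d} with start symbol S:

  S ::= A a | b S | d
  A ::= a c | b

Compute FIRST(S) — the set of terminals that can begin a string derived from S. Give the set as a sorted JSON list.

FIRST sets, iterate to fixpoint:
iter 1:
  A via A→a c: +{a}
  A via A→b: +{b}
  S via S→A a: +{a,b}
  S via S→d: +{d}
  FIRST(S)={a,b,d}  FIRST(A)={a,b}
iter 2: — fixpoint
  FIRST(S)={a,b,d}  FIRST(A)={a,b}

FIRST(S) = ["a", "b", "d"]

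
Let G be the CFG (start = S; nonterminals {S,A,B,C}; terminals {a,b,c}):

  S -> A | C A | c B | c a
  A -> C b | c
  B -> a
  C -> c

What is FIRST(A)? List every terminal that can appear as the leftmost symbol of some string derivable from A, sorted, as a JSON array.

FIRST iteration:
pass 1:
  A via A→c: +{c}
  B via B→a: +{a}
  C via C→c: +{c}
  S via S→A: +{c}
  FIRST(S)={c}  FIRST(A)={c}  FIRST(B)={a}  FIRST(C)={c}
pass 2: (no change)
  FIRST(S)={c}  FIRST(A)={c}  FIRST(B)={a}  FIRST(C)={c}

FIRST(A) = ["c"]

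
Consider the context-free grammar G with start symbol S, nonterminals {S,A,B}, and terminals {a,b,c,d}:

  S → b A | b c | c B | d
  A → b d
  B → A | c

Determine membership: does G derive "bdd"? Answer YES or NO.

CNF form of G:
  S -> T0 A | T0 T2 | T2 B | d
  A -> T0 T1
  B -> T0 T1 | c
  T0 -> b
  T1 -> d
  T2 -> c

CYK fill:
  [0..0]={T0}  "b"  orig:{}
  [1..1]={S,T1}  "d"  orig:{S}
  [2..2]={S,T1}  "d"  orig:{S}
  [0..1]={A,B}  "bd"
  [1..2]=∅  "dd"
  [0..2]=∅  "bdd"

S ∉ T[0,2] ⇒ NO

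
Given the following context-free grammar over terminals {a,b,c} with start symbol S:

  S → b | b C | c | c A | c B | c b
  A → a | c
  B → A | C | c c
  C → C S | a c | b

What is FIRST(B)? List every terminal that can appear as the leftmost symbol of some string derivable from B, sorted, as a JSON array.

FIRST iteration:
[1]
  A via A→a: +{a}
  A via A→c: +{c}
  B via B→A: +{a,c}
  C via C→a c: +{a}
  C via C→b: +{b}
  S via S→b: +{b}
  S via S→c: +{c}
  FIRST(S)={b,c}  FIRST(A)={a,c}  FIRST(B)={a,c}  FIRST(C)={a,b}
[2]
  B via B→C: +{b}
  FIRST(S)={b,c}  FIRST(A)={a,c}  FIRST(B)={a,b,c}  FIRST(C)={a,b}
[3] (no change)
  FIRST(S)={b,c}  FIRST(A)={a,c}  FIRST(B)={a,b,c}  FIRST(C)={a,b}

FIRST(B) = ["a", "b", "c"]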